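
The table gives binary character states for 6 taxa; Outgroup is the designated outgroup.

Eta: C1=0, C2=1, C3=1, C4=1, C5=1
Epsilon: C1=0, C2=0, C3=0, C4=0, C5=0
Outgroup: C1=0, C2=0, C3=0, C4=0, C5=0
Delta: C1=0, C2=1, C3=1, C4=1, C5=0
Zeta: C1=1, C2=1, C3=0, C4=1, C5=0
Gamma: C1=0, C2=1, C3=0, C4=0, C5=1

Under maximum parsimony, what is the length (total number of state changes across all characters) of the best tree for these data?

6

The outgroup has state '0' for every character, so '1' is the derived state throughout.
C1 (derived state '1') is unique to Zeta (autapomorphy; uninformative for grouping).
C2 (derived state '1') is shared by Delta, Eta, Gamma, and Zeta — a synapomorphy uniting that clade.
C3: derived state '1' in Delta and Eta only — synapomorphy for {Delta, Eta}.
Only Delta, Eta, and Zeta show the derived state '1' for C4, supporting them as a clade.
C5 (state '1') occurs in Eta and Gamma but conflicts with the nesting implied by the other characters — most parsimoniously interpreted as homoplasy.
Most parsimonious ingroup topology: ((Gamma,((Eta,Delta),Zeta)),Epsilon).
Changes per character on this tree: C1: 1; C2: 1; C3: 1; C4: 1; C5: 2.
Total = 6.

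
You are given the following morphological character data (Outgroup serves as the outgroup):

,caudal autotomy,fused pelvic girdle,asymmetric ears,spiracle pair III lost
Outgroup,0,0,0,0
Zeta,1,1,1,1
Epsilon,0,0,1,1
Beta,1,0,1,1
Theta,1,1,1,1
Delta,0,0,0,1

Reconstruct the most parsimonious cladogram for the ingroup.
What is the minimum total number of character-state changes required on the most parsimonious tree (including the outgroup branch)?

4

The outgroup has state '0' for every character, so '1' is the derived state throughout.
Only Beta, Theta, and Zeta show the derived state '1' for caudal autotomy, supporting them as a clade.
fused pelvic girdle (derived state '1') is shared by Theta and Zeta — a synapomorphy uniting that clade.
Only Beta, Epsilon, Theta, and Zeta show the derived state '1' for asymmetric ears, supporting them as a clade.
spiracle pair III lost (derived state '1') is shared by all ingroup taxa — unites the whole ingroup.
Most parsimonious ingroup topology: ((((Zeta,Theta),Beta),Epsilon),Delta).
Changes per character on this tree: caudal autotomy: 1; fused pelvic girdle: 1; asymmetric ears: 1; spiracle pair III lost: 1.
Total = 4.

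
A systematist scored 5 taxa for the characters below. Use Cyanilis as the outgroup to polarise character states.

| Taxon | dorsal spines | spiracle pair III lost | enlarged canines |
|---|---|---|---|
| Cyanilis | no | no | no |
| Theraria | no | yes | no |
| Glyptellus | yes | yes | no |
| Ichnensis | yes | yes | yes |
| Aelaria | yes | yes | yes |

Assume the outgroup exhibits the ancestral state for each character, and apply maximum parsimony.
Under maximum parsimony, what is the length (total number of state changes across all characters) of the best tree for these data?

3

The outgroup has state 'no' for every character, so 'yes' is the derived state throughout.
dorsal spines (derived state 'yes') is shared by Aelaria, Glyptellus, and Ichnensis — a synapomorphy uniting that clade.
All ingroup taxa share the derived state 'yes' for spiracle pair III lost; it defines the ingroup but does not resolve relationships within it.
enlarged canines: derived state 'yes' in Aelaria and Ichnensis only — synapomorphy for {Aelaria, Ichnensis}.
Most parsimonious ingroup topology: (Theraria,(Glyptellus,(Ichnensis,Aelaria))).
Changes per character on this tree: dorsal spines: 1; spiracle pair III lost: 1; enlarged canines: 1.
Total = 3.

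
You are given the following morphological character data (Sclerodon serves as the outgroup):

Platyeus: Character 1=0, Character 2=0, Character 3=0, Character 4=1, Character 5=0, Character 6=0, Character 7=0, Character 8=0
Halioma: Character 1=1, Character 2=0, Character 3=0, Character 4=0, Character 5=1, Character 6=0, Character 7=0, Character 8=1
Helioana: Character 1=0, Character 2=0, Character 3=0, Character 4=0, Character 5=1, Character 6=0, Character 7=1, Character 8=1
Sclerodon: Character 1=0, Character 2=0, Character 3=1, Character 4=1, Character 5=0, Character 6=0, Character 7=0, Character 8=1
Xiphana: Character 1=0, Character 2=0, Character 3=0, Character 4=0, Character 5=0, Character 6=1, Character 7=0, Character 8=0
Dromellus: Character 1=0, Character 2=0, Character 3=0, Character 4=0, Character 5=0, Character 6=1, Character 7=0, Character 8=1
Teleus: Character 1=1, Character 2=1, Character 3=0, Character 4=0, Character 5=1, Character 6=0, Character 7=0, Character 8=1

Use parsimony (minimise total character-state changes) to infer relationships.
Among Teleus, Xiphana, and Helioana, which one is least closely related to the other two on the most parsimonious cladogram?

Character polarity is set by the outgroup: the derived state is whichever differs from the outgroup's state, so for Character 3, Character 4, Character 8 the derived state is '0', and for the remaining characters it is '1'.
Character 1: derived state '1' in Halioma and Teleus only — synapomorphy for {Halioma, Teleus}.
Character 2 (derived state '1') is unique to Teleus (autapomorphy; uninformative for grouping).
Character 3 (derived state '0') is shared by all ingroup taxa — unites the whole ingroup.
Character 4: derived state '0' in Dromellus, Halioma, Helioana, Teleus, and Xiphana only — synapomorphy for {Dromellus, Halioma, Helioana, Teleus, Xiphana}.
Character 5: derived state '1' in Halioma, Helioana, and Teleus only — synapomorphy for {Halioma, Helioana, Teleus}.
Only Dromellus and Xiphana show the derived state '1' for Character 6, supporting them as a clade.
Character 7: derived state '1' in Helioana only — an autapomorphy, so it tells us nothing about relationships among taxa.
Character 8 groups Platyeus and Xiphana, which is incompatible with the clades supported by the remaining characters; treating it as convergent (homoplasy) costs fewer steps than any alternative tree.
Most parsimonious ingroup topology: (Platyeus,(((Teleus,Halioma),Helioana),(Dromellus,Xiphana))).
Teleus and Helioana share a more recent common ancestor with each other than either does with Xiphana, so Xiphana is the least closely related of the three.

Xiphana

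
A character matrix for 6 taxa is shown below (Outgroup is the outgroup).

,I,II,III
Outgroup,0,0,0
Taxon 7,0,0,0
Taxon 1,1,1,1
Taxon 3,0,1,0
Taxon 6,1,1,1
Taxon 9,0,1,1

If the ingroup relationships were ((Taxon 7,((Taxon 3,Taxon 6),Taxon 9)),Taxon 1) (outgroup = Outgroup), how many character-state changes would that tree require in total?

7

Map each character onto ((Taxon 7,((Taxon 3,Taxon 6),Taxon 9)),Taxon 1) (rooted by Outgroup) and count the minimum state changes it requires (Fitch parsimony):
I: 2; II: 2; III: 3.
Total tree length = 7.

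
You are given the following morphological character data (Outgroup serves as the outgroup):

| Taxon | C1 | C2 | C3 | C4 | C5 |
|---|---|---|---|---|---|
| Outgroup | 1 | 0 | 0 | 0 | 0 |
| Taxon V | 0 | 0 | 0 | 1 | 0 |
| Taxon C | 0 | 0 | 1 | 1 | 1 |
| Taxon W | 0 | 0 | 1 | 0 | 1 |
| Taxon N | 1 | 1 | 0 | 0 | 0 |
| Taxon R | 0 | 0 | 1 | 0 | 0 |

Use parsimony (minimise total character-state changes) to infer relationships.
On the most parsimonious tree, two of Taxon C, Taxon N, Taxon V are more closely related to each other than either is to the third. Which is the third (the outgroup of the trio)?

Taxon N

Character polarity is set by the outgroup: the derived state is whichever differs from the outgroup's state, so for C1 the derived state is '0', and for the remaining characters it is '1'.
C1: derived state '0' in Taxon C, Taxon R, Taxon V, and Taxon W only — synapomorphy for {Taxon C, Taxon R, Taxon V, Taxon W}.
C2: derived state '1' in Taxon N only — an autapomorphy, so it tells us nothing about relationships among taxa.
Only Taxon C, Taxon R, and Taxon W show the derived state '1' for C3, supporting them as a clade.
C4 (state '1') occurs in Taxon C and Taxon V but conflicts with the nesting implied by the other characters — most parsimoniously interpreted as homoplasy.
C5: derived state '1' in Taxon C and Taxon W only — synapomorphy for {Taxon C, Taxon W}.
Most parsimonious ingroup topology: ((Taxon V,((Taxon C,Taxon W),Taxon R)),Taxon N).
Taxon C and Taxon V share a more recent common ancestor with each other than either does with Taxon N, so Taxon N is the least closely related of the three.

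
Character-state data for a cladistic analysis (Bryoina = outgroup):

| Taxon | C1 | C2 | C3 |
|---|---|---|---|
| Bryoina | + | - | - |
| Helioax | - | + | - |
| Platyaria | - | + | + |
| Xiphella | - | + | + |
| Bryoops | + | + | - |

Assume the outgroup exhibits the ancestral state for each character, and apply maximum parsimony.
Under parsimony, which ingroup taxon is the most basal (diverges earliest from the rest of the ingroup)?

Bryoops

Character polarity is set by the outgroup: the derived state is whichever differs from the outgroup's state, so for C1 the derived state is '-', and for the remaining characters it is '+'.
C1: derived state '-' in Helioax, Platyaria, and Xiphella only — synapomorphy for {Helioax, Platyaria, Xiphella}.
C2 (derived state '+') is shared by all ingroup taxa — unites the whole ingroup.
C3 (derived state '+') is shared by Platyaria and Xiphella — a synapomorphy uniting that clade.
Most parsimonious ingroup topology: ((Helioax,(Platyaria,Xiphella)),Bryoops).
Bryoops is sister to the clade containing all other ingroup taxa, so it is the earliest-diverging (most basal) ingroup lineage.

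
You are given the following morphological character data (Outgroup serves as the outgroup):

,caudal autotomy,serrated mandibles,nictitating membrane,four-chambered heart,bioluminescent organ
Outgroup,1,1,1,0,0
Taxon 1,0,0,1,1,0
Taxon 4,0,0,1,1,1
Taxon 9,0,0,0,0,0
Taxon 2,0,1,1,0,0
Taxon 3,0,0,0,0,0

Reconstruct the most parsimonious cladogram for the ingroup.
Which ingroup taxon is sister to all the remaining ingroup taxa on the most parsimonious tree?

Character polarity is set by the outgroup: the derived state is whichever differs from the outgroup's state, so for caudal autotomy, serrated mandibles, nictitating membrane the derived state is '0', and for the remaining characters it is '1'.
All ingroup taxa share the derived state '0' for caudal autotomy; it defines the ingroup but does not resolve relationships within it.
serrated mandibles: derived state '0' in Taxon 1, Taxon 3, Taxon 4, and Taxon 9 only — synapomorphy for {Taxon 1, Taxon 3, Taxon 4, Taxon 9}.
nictitating membrane: derived state '0' in Taxon 3 and Taxon 9 only — synapomorphy for {Taxon 3, Taxon 9}.
four-chambered heart (derived state '1') is shared by Taxon 1 and Taxon 4 — a synapomorphy uniting that clade.
bioluminescent organ: derived state '1' in Taxon 4 only — an autapomorphy, so it tells us nothing about relationships among taxa.
Most parsimonious ingroup topology: (((Taxon 1,Taxon 4),(Taxon 9,Taxon 3)),Taxon 2).
Taxon 2 is sister to the clade containing all other ingroup taxa, so it is the earliest-diverging (most basal) ingroup lineage.

Taxon 2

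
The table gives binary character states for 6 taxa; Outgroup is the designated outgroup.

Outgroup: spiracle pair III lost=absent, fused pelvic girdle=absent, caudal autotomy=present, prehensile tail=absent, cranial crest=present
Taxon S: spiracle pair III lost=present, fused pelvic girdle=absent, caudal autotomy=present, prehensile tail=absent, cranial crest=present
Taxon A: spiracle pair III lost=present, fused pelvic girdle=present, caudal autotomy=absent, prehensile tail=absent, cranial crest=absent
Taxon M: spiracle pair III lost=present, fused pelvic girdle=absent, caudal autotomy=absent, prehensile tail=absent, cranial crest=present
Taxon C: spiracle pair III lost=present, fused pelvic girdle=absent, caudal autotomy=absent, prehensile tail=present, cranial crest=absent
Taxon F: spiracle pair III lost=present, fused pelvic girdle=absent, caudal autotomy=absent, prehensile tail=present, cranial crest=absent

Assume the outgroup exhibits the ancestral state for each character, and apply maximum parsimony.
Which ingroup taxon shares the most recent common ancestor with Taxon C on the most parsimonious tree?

Character polarity is set by the outgroup: the derived state is whichever differs from the outgroup's state, so for caudal autotomy, cranial crest the derived state is 'absent', and for the remaining characters it is 'present'.
All ingroup taxa share the derived state 'present' for spiracle pair III lost; it defines the ingroup but does not resolve relationships within it.
fused pelvic girdle (derived state 'present') is unique to Taxon A (autapomorphy; uninformative for grouping).
Only Taxon A, Taxon C, Taxon F, and Taxon M show the derived state 'absent' for caudal autotomy, supporting them as a clade.
prehensile tail: derived state 'present' in Taxon C and Taxon F only — synapomorphy for {Taxon C, Taxon F}.
cranial crest (derived state 'absent') is shared by Taxon A, Taxon C, and Taxon F — a synapomorphy uniting that clade.
Most parsimonious ingroup topology: ((Taxon M,(Taxon A,(Taxon C,Taxon F))),Taxon S).
Taxon C and Taxon F form a cherry on this tree, so they are sister taxa.

Taxon F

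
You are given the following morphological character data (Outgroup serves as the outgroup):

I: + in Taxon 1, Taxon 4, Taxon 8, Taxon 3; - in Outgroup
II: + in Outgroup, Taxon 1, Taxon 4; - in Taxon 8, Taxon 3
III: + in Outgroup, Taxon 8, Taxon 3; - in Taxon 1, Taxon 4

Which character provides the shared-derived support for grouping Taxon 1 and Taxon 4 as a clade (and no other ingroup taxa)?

Character polarity is set by the outgroup: the derived state is whichever differs from the outgroup's state, so for II, III the derived state is '-', and for the remaining characters it is '+'.
All ingroup taxa share the derived state '+' for I; it defines the ingroup but does not resolve relationships within it.
Only Taxon 3 and Taxon 8 show the derived state '-' for II, supporting them as a clade.
III (derived state '-') is shared by Taxon 1 and Taxon 4 — a synapomorphy uniting that clade.
Most parsimonious ingroup topology: ((Taxon 1,Taxon 4),(Taxon 8,Taxon 3)).
The clade {Taxon 1, Taxon 4} is supported by III: its derived state '-' occurs in exactly those taxa and in no other taxon (including the outgroup).

III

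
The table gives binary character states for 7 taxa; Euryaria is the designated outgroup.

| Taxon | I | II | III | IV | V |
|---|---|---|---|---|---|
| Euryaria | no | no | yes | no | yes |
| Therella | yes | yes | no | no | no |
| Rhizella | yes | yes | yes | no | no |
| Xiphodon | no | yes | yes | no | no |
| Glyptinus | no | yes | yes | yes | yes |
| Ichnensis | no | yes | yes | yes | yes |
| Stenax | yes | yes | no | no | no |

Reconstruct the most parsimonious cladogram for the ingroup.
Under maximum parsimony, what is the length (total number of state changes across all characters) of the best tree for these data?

5

Character polarity is set by the outgroup: the derived state is whichever differs from the outgroup's state, so for III, V the derived state is 'no', and for the remaining characters it is 'yes'.
Only Rhizella, Stenax, and Therella show the derived state 'yes' for I, supporting them as a clade.
II (derived state 'yes') is shared by all ingroup taxa — unites the whole ingroup.
III (derived state 'no') is shared by Stenax and Therella — a synapomorphy uniting that clade.
IV: derived state 'yes' in Glyptinus and Ichnensis only — synapomorphy for {Glyptinus, Ichnensis}.
V: derived state 'no' in Rhizella, Stenax, Therella, and Xiphodon only — synapomorphy for {Rhizella, Stenax, Therella, Xiphodon}.
Most parsimonious ingroup topology: ((((Therella,Stenax),Rhizella),Xiphodon),(Glyptinus,Ichnensis)).
Changes per character on this tree: I: 1; II: 1; III: 1; IV: 1; V: 1.
Total = 5.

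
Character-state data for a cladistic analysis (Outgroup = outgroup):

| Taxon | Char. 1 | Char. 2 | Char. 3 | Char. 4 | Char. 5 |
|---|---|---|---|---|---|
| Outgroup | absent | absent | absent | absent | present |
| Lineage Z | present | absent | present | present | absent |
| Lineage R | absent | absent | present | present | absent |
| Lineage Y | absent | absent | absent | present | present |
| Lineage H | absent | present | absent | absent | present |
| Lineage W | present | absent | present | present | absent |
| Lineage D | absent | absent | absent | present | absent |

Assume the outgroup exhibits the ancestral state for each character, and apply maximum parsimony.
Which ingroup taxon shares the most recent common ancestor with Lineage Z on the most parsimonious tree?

Lineage W

Character polarity is set by the outgroup: the derived state is whichever differs from the outgroup's state, so for Char. 5 the derived state is 'absent', and for the remaining characters it is 'present'.
Only Lineage W and Lineage Z show the derived state 'present' for Char. 1, supporting them as a clade.
Char. 2 (derived state 'present') is unique to Lineage H (autapomorphy; uninformative for grouping).
Char. 3: derived state 'present' in Lineage R, Lineage W, and Lineage Z only — synapomorphy for {Lineage R, Lineage W, Lineage Z}.
Only Lineage D, Lineage R, Lineage W, Lineage Y, and Lineage Z show the derived state 'present' for Char. 4, supporting them as a clade.
Char. 5: derived state 'absent' in Lineage D, Lineage R, Lineage W, and Lineage Z only — synapomorphy for {Lineage D, Lineage R, Lineage W, Lineage Z}.
Most parsimonious ingroup topology: (((((Lineage Z,Lineage W),Lineage R),Lineage D),Lineage Y),Lineage H).
Lineage Z and Lineage W form a cherry on this tree, so they are sister taxa.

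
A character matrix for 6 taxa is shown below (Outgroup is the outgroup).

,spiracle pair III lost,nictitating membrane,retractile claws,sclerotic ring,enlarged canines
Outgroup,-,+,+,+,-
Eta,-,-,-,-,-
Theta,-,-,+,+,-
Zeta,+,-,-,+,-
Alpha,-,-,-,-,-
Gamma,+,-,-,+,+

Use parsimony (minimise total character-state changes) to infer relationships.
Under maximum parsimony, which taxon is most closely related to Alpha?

Character polarity is set by the outgroup: the derived state is whichever differs from the outgroup's state, so for nictitating membrane, retractile claws, sclerotic ring the derived state is '-', and for the remaining characters it is '+'.
spiracle pair III lost (derived state '+') is shared by Gamma and Zeta — a synapomorphy uniting that clade.
nictitating membrane (derived state '-') is shared by all ingroup taxa — unites the whole ingroup.
retractile claws: derived state '-' in Alpha, Eta, Gamma, and Zeta only — synapomorphy for {Alpha, Eta, Gamma, Zeta}.
sclerotic ring: derived state '-' in Alpha and Eta only — synapomorphy for {Alpha, Eta}.
enlarged canines (derived state '+') is unique to Gamma (autapomorphy; uninformative for grouping).
Most parsimonious ingroup topology: (((Eta,Alpha),(Zeta,Gamma)),Theta).
Alpha and Eta form a cherry on this tree, so they are sister taxa.

Eta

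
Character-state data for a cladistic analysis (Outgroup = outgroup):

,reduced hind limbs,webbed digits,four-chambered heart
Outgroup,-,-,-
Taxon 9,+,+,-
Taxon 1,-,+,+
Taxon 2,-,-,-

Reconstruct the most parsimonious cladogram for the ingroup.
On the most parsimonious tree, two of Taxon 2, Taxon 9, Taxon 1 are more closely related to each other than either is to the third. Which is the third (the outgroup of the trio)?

The outgroup has state '-' for every character, so '+' is the derived state throughout.
reduced hind limbs: derived state '+' in Taxon 9 only — an autapomorphy, so it tells us nothing about relationships among taxa.
Only Taxon 1 and Taxon 9 show the derived state '+' for webbed digits, supporting them as a clade.
four-chambered heart (derived state '+') is unique to Taxon 1 (autapomorphy; uninformative for grouping).
Most parsimonious ingroup topology: ((Taxon 9,Taxon 1),Taxon 2).
Taxon 1 and Taxon 9 share a more recent common ancestor with each other than either does with Taxon 2, so Taxon 2 is the least closely related of the three.

Taxon 2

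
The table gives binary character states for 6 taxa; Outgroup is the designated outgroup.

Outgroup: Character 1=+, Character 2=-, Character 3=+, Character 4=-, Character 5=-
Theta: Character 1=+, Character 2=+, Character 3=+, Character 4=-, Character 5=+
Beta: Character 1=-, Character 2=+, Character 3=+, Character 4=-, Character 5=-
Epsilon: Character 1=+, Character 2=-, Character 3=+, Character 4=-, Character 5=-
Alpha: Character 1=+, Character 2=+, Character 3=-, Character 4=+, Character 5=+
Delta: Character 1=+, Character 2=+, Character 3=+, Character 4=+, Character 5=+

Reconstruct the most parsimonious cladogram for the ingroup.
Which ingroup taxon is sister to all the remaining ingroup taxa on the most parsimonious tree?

Epsilon

Character polarity is set by the outgroup: the derived state is whichever differs from the outgroup's state, so for Character 1, Character 3 the derived state is '-', and for the remaining characters it is '+'.
Character 1 (derived state '-') is unique to Beta (autapomorphy; uninformative for grouping).
Character 2 (derived state '+') is shared by Alpha, Beta, Delta, and Theta — a synapomorphy uniting that clade.
Character 3 (derived state '-') is unique to Alpha (autapomorphy; uninformative for grouping).
Character 4 (derived state '+') is shared by Alpha and Delta — a synapomorphy uniting that clade.
Character 5 (derived state '+') is shared by Alpha, Delta, and Theta — a synapomorphy uniting that clade.
Most parsimonious ingroup topology: (((Theta,(Alpha,Delta)),Beta),Epsilon).
Epsilon is sister to the clade containing all other ingroup taxa, so it is the earliest-diverging (most basal) ingroup lineage.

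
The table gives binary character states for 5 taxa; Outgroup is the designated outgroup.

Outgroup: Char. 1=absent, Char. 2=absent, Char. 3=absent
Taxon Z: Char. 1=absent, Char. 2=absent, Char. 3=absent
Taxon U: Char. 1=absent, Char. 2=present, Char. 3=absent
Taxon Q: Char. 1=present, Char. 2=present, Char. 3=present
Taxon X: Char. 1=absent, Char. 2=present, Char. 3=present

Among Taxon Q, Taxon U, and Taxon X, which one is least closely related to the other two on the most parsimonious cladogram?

The outgroup has state 'absent' for every character, so 'present' is the derived state throughout.
Char. 1: derived state 'present' in Taxon Q only — an autapomorphy, so it tells us nothing about relationships among taxa.
Only Taxon Q, Taxon U, and Taxon X show the derived state 'present' for Char. 2, supporting them as a clade.
Char. 3 (derived state 'present') is shared by Taxon Q and Taxon X — a synapomorphy uniting that clade.
Most parsimonious ingroup topology: (Taxon Z,(Taxon U,(Taxon Q,Taxon X))).
Taxon X and Taxon Q share a more recent common ancestor with each other than either does with Taxon U, so Taxon U is the least closely related of the three.

Taxon U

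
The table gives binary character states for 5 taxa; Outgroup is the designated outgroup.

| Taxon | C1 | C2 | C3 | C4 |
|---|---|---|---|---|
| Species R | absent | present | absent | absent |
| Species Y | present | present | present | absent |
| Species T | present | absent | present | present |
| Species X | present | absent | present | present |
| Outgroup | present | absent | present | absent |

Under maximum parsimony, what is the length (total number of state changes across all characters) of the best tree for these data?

Character polarity is set by the outgroup: the derived state is whichever differs from the outgroup's state, so for C1, C3 the derived state is 'absent', and for the remaining characters it is 'present'.
C1: derived state 'absent' in Species R only — an autapomorphy, so it tells us nothing about relationships among taxa.
Only Species R and Species Y show the derived state 'present' for C2, supporting them as a clade.
C3: derived state 'absent' in Species R only — an autapomorphy, so it tells us nothing about relationships among taxa.
C4 (derived state 'present') is shared by Species T and Species X — a synapomorphy uniting that clade.
Most parsimonious ingroup topology: ((Species Y,Species R),(Species X,Species T)).
Changes per character on this tree: C1: 1; C2: 1; C3: 1; C4: 1.
Total = 4.

4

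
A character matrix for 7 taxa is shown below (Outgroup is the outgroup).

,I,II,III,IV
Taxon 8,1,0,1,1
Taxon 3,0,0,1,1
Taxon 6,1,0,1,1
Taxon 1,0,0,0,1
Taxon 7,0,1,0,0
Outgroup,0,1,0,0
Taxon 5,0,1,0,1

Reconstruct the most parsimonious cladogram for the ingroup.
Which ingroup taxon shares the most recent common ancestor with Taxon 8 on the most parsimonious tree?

Taxon 6

Character polarity is set by the outgroup: the derived state is whichever differs from the outgroup's state, so for II the derived state is '0', and for the remaining characters it is '1'.
I: derived state '1' in Taxon 6 and Taxon 8 only — synapomorphy for {Taxon 6, Taxon 8}.
II: derived state '0' in Taxon 1, Taxon 3, Taxon 6, and Taxon 8 only — synapomorphy for {Taxon 1, Taxon 3, Taxon 6, Taxon 8}.
III: derived state '1' in Taxon 3, Taxon 6, and Taxon 8 only — synapomorphy for {Taxon 3, Taxon 6, Taxon 8}.
Only Taxon 1, Taxon 3, Taxon 5, Taxon 6, and Taxon 8 show the derived state '1' for IV, supporting them as a clade.
Most parsimonious ingroup topology: ((Taxon 5,((Taxon 3,(Taxon 8,Taxon 6)),Taxon 1)),Taxon 7).
Taxon 8 and Taxon 6 form a cherry on this tree, so they are sister taxa.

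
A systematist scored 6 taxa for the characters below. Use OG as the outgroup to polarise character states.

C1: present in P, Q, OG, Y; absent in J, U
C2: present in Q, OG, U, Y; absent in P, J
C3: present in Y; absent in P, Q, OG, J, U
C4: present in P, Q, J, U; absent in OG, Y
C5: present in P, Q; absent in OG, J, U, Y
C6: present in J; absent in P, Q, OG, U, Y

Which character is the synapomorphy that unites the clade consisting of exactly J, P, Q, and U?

Character polarity is set by the outgroup: the derived state is whichever differs from the outgroup's state, so for C1, C2 the derived state is 'absent', and for the remaining characters it is 'present'.
Only J and U show the derived state 'absent' for C1, supporting them as a clade.
C2 (state 'absent') occurs in J and P but conflicts with the nesting implied by the other characters — most parsimoniously interpreted as homoplasy.
C3: derived state 'present' in Y only — an autapomorphy, so it tells us nothing about relationships among taxa.
Only J, P, Q, and U show the derived state 'present' for C4, supporting them as a clade.
Only P and Q show the derived state 'present' for C5, supporting them as a clade.
C6: derived state 'present' in J only — an autapomorphy, so it tells us nothing about relationships among taxa.
Most parsimonious ingroup topology: (((Q,P),(J,U)),Y).
The clade {J, P, Q, U} is supported by C4: its derived state 'present' occurs in exactly those taxa and in no other taxon (including the outgroup).

C4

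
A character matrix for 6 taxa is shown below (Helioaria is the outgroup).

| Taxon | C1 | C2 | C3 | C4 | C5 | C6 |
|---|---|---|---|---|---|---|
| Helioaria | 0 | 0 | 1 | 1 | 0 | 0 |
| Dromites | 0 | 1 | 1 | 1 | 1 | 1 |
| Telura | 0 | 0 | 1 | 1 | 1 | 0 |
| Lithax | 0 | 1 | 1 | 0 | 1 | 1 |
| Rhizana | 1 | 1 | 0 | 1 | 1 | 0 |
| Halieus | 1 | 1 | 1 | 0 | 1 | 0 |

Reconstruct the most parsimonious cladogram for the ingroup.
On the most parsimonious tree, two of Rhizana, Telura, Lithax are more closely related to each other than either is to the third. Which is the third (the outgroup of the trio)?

Character polarity is set by the outgroup: the derived state is whichever differs from the outgroup's state, so for C3, C4 the derived state is '0', and for the remaining characters it is '1'.
C1 (derived state '1') is shared by Halieus and Rhizana — a synapomorphy uniting that clade.
C2: derived state '1' in Dromites, Halieus, Lithax, and Rhizana only — synapomorphy for {Dromites, Halieus, Lithax, Rhizana}.
C3 (derived state '0') is unique to Rhizana (autapomorphy; uninformative for grouping).
C4 (state '0') occurs in Halieus and Lithax but conflicts with the nesting implied by the other characters — most parsimoniously interpreted as homoplasy.
C5 (derived state '1') is shared by all ingroup taxa — unites the whole ingroup.
C6 (derived state '1') is shared by Dromites and Lithax — a synapomorphy uniting that clade.
Most parsimonious ingroup topology: (((Dromites,Lithax),(Rhizana,Halieus)),Telura).
Rhizana and Lithax share a more recent common ancestor with each other than either does with Telura, so Telura is the least closely related of the three.

Telura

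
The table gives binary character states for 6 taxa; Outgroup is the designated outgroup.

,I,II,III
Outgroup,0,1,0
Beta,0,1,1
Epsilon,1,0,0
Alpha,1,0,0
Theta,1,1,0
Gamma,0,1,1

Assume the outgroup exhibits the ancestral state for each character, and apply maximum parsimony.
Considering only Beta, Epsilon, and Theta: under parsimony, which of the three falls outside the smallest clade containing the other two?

Character polarity is set by the outgroup: the derived state is whichever differs from the outgroup's state, so for II the derived state is '0', and for the remaining characters it is '1'.
I (derived state '1') is shared by Alpha, Epsilon, and Theta — a synapomorphy uniting that clade.
II (derived state '0') is shared by Alpha and Epsilon — a synapomorphy uniting that clade.
III (derived state '1') is shared by Beta and Gamma — a synapomorphy uniting that clade.
Most parsimonious ingroup topology: ((Beta,Gamma),((Epsilon,Alpha),Theta)).
Epsilon and Theta share a more recent common ancestor with each other than either does with Beta, so Beta is the least closely related of the three.

Beta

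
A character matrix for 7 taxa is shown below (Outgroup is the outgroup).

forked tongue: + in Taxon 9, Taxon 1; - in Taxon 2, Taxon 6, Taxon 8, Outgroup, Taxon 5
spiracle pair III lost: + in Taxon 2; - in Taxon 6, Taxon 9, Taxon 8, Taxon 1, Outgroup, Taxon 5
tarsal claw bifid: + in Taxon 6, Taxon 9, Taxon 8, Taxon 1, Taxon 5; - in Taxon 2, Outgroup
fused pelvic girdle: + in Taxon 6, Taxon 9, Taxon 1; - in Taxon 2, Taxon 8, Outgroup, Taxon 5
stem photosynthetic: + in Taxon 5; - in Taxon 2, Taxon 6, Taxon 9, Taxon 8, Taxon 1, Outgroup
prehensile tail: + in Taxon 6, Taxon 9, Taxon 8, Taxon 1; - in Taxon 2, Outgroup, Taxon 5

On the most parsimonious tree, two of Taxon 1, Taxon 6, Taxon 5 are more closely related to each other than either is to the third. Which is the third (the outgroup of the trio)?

The outgroup has state '-' for every character, so '+' is the derived state throughout.
Only Taxon 1 and Taxon 9 show the derived state '+' for forked tongue, supporting them as a clade.
spiracle pair III lost (derived state '+') is unique to Taxon 2 (autapomorphy; uninformative for grouping).
tarsal claw bifid: derived state '+' in Taxon 1, Taxon 5, Taxon 6, Taxon 8, and Taxon 9 only — synapomorphy for {Taxon 1, Taxon 5, Taxon 6, Taxon 8, Taxon 9}.
fused pelvic girdle: derived state '+' in Taxon 1, Taxon 6, and Taxon 9 only — synapomorphy for {Taxon 1, Taxon 6, Taxon 9}.
stem photosynthetic: derived state '+' in Taxon 5 only — an autapomorphy, so it tells us nothing about relationships among taxa.
prehensile tail: derived state '+' in Taxon 1, Taxon 6, Taxon 8, and Taxon 9 only — synapomorphy for {Taxon 1, Taxon 6, Taxon 8, Taxon 9}.
Most parsimonious ingroup topology: (((((Taxon 1,Taxon 9),Taxon 6),Taxon 8),Taxon 5),Taxon 2).
Taxon 1 and Taxon 6 share a more recent common ancestor with each other than either does with Taxon 5, so Taxon 5 is the least closely related of the three.

Taxon 5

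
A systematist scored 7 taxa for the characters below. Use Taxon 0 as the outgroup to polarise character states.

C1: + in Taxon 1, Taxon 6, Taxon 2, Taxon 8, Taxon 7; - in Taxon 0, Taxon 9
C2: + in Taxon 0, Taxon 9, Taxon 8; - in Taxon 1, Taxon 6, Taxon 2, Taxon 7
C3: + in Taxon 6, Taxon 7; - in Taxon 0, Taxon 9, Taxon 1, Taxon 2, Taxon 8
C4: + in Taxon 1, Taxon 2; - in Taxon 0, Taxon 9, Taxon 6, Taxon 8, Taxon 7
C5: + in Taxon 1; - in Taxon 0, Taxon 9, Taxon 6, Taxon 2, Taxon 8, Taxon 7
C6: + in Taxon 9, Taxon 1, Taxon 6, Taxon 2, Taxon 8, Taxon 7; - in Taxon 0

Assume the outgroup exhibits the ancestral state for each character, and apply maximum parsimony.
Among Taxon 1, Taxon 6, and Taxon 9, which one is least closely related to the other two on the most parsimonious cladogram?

Taxon 9

Character polarity is set by the outgroup: the derived state is whichever differs from the outgroup's state, so for C2 the derived state is '-', and for the remaining characters it is '+'.
Only Taxon 1, Taxon 2, Taxon 6, Taxon 7, and Taxon 8 show the derived state '+' for C1, supporting them as a clade.
Only Taxon 1, Taxon 2, Taxon 6, and Taxon 7 show the derived state '-' for C2, supporting them as a clade.
C3: derived state '+' in Taxon 6 and Taxon 7 only — synapomorphy for {Taxon 6, Taxon 7}.
C4: derived state '+' in Taxon 1 and Taxon 2 only — synapomorphy for {Taxon 1, Taxon 2}.
C5 (derived state '+') is unique to Taxon 1 (autapomorphy; uninformative for grouping).
All ingroup taxa share the derived state '+' for C6; it defines the ingroup but does not resolve relationships within it.
Most parsimonious ingroup topology: (Taxon 9,(((Taxon 1,Taxon 2),(Taxon 6,Taxon 7)),Taxon 8)).
Taxon 1 and Taxon 6 share a more recent common ancestor with each other than either does with Taxon 9, so Taxon 9 is the least closely related of the three.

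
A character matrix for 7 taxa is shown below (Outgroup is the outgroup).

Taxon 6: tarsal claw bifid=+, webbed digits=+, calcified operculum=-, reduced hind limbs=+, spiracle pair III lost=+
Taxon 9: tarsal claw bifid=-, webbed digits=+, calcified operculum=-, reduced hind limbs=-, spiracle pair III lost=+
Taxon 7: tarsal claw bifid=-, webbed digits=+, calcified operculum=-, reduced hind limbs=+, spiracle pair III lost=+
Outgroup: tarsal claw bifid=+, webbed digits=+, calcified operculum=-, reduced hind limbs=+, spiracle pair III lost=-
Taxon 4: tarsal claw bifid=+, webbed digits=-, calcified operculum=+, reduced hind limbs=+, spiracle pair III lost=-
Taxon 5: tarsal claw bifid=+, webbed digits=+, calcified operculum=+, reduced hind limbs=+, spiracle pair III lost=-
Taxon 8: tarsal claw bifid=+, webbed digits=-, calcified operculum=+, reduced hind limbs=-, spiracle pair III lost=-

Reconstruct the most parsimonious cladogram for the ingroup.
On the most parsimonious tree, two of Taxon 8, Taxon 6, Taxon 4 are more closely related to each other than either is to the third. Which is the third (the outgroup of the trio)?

Taxon 6

Character polarity is set by the outgroup: the derived state is whichever differs from the outgroup's state, so for tarsal claw bifid, webbed digits, reduced hind limbs the derived state is '-', and for the remaining characters it is '+'.
tarsal claw bifid: derived state '-' in Taxon 7 and Taxon 9 only — synapomorphy for {Taxon 7, Taxon 9}.
webbed digits (derived state '-') is shared by Taxon 4 and Taxon 8 — a synapomorphy uniting that clade.
calcified operculum (derived state '+') is shared by Taxon 4, Taxon 5, and Taxon 8 — a synapomorphy uniting that clade.
reduced hind limbs (state '-') occurs in Taxon 8 and Taxon 9 but conflicts with the nesting implied by the other characters — most parsimoniously interpreted as homoplasy.
Only Taxon 6, Taxon 7, and Taxon 9 show the derived state '+' for spiracle pair III lost, supporting them as a clade.
Most parsimonious ingroup topology: (((Taxon 7,Taxon 9),Taxon 6),(Taxon 5,(Taxon 4,Taxon 8))).
Taxon 8 and Taxon 4 share a more recent common ancestor with each other than either does with Taxon 6, so Taxon 6 is the least closely related of the three.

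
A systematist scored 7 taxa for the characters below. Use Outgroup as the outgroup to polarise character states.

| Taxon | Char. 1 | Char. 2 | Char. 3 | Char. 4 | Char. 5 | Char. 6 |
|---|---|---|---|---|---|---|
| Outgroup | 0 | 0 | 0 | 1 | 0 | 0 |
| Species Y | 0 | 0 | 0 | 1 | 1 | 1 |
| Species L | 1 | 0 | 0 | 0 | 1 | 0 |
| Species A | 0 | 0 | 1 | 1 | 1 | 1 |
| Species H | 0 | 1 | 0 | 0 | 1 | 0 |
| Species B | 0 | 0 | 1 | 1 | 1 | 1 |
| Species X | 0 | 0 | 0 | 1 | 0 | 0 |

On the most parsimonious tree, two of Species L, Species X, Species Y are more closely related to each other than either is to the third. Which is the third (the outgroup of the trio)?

Species X

Character polarity is set by the outgroup: the derived state is whichever differs from the outgroup's state, so for Char. 4 the derived state is '0', and for the remaining characters it is '1'.
Char. 1: derived state '1' in Species L only — an autapomorphy, so it tells us nothing about relationships among taxa.
Char. 2 (derived state '1') is unique to Species H (autapomorphy; uninformative for grouping).
Char. 3: derived state '1' in Species A and Species B only — synapomorphy for {Species A, Species B}.
Only Species H and Species L show the derived state '0' for Char. 4, supporting them as a clade.
Char. 5 (derived state '1') is shared by Species A, Species B, Species H, Species L, and Species Y — a synapomorphy uniting that clade.
Char. 6: derived state '1' in Species A, Species B, and Species Y only — synapomorphy for {Species A, Species B, Species Y}.
Most parsimonious ingroup topology: (((Species Y,(Species A,Species B)),(Species L,Species H)),Species X).
Species L and Species Y share a more recent common ancestor with each other than either does with Species X, so Species X is the least closely related of the three.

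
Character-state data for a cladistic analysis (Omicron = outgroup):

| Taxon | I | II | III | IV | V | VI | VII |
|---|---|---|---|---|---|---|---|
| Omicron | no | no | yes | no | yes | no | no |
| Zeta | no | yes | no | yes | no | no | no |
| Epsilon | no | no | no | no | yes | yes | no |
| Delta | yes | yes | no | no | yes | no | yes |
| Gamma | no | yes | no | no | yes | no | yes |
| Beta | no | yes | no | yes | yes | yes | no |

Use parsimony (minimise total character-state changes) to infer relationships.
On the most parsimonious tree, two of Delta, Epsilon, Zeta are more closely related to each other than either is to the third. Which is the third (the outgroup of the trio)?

Epsilon

Character polarity is set by the outgroup: the derived state is whichever differs from the outgroup's state, so for III, V the derived state is 'no', and for the remaining characters it is 'yes'.
I (derived state 'yes') is unique to Delta (autapomorphy; uninformative for grouping).
Only Beta, Delta, Gamma, and Zeta show the derived state 'yes' for II, supporting them as a clade.
III (derived state 'no') is shared by all ingroup taxa — unites the whole ingroup.
IV: derived state 'yes' in Beta and Zeta only — synapomorphy for {Beta, Zeta}.
V: derived state 'no' in Zeta only — an autapomorphy, so it tells us nothing about relationships among taxa.
VI (state 'yes') occurs in Beta and Epsilon but conflicts with the nesting implied by the other characters — most parsimoniously interpreted as homoplasy.
Only Delta and Gamma show the derived state 'yes' for VII, supporting them as a clade.
Most parsimonious ingroup topology: (((Zeta,Beta),(Delta,Gamma)),Epsilon).
Delta and Zeta share a more recent common ancestor with each other than either does with Epsilon, so Epsilon is the least closely related of the three.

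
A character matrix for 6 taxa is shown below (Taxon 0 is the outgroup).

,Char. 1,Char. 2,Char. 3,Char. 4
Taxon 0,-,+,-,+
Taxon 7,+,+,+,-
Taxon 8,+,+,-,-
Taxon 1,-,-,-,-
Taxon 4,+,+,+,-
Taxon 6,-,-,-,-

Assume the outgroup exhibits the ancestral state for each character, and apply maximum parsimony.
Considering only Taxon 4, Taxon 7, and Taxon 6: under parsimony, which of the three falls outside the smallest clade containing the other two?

Taxon 6

Character polarity is set by the outgroup: the derived state is whichever differs from the outgroup's state, so for Char. 2, Char. 4 the derived state is '-', and for the remaining characters it is '+'.
Only Taxon 4, Taxon 7, and Taxon 8 show the derived state '+' for Char. 1, supporting them as a clade.
Char. 2: derived state '-' in Taxon 1 and Taxon 6 only — synapomorphy for {Taxon 1, Taxon 6}.
Char. 3 (derived state '+') is shared by Taxon 4 and Taxon 7 — a synapomorphy uniting that clade.
Char. 4 (derived state '-') is shared by all ingroup taxa — unites the whole ingroup.
Most parsimonious ingroup topology: (((Taxon 7,Taxon 4),Taxon 8),(Taxon 1,Taxon 6)).
Taxon 7 and Taxon 4 share a more recent common ancestor with each other than either does with Taxon 6, so Taxon 6 is the least closely related of the three.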